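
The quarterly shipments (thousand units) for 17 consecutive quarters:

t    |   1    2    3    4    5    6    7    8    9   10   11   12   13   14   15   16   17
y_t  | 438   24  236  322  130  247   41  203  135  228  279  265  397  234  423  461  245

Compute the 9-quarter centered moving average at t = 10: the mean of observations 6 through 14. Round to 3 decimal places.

Sum of periods 6–14: 247 + 41 + 203 + 135 + 228 + 279 + 265 + 397 + 234 = 2029
Divide by 9: 2029 / 9 = 225.444

225.444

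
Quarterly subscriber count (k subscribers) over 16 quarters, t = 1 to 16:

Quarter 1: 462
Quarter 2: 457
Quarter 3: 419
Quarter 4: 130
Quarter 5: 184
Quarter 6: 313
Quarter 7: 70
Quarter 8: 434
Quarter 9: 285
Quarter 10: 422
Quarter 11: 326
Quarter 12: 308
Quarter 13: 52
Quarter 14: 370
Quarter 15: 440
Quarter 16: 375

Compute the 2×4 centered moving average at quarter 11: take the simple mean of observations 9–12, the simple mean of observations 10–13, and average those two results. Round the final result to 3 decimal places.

Sum over 9–12: 285 + 422 + 326 + 308 = 1341
Sum over 10–13: 422 + 326 + 308 + 52 = 1108
CMA at t=11 = (1341 + 1108) / (2·4) = 2449 / 8 = 306.125

306.125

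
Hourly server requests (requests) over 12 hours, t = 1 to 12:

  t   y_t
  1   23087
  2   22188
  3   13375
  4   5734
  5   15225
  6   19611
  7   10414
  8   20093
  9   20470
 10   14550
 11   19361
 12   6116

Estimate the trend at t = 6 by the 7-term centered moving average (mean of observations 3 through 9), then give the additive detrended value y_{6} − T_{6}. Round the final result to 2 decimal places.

4622.14

Trend T_6 = (13375 + 5734 + 15225 + 19611 + 10414 + 20093 + 20470) / 7 = 104922/7 = 14988.8571
Detrended value: 19611 − 14988.8571 = 4622.14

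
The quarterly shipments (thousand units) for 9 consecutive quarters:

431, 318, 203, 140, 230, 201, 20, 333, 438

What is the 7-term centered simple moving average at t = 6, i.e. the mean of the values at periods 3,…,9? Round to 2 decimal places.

Sum of periods 3–9: 203 + 140 + 230 + 201 + 20 + 333 + 438 = 1565
Divide by 7: 1565 / 7 = 223.57

223.57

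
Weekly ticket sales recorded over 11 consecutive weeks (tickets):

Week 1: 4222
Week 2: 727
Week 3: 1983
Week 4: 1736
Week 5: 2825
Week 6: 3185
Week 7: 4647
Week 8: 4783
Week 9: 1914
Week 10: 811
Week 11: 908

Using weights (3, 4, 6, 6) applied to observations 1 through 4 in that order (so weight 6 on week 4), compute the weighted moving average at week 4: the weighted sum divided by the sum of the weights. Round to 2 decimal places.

1994.11

Weighted sum: 3·4222 + 4·727 + 6·1983 + 6·1736 = 12666 + 2908 + 11898 + 10416 = 37888
Weight total: 3 + 4 + 6 + 6 = 19
WMA = 37888 / 19 = 1994.11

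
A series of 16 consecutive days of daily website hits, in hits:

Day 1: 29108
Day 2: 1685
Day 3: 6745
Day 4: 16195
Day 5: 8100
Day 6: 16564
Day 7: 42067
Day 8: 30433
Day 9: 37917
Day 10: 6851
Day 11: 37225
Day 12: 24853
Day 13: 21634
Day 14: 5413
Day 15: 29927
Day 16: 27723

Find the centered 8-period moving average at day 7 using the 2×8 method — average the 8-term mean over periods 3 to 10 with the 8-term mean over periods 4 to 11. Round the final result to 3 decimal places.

Sum over 3–10: 6745 + 16195 + 8100 + 16564 + 42067 + 30433 + 37917 + 6851 = 164872
Sum over 4–11: 16195 + 8100 + 16564 + 42067 + 30433 + 37917 + 6851 + 37225 = 195352
CMA at t=7 = (164872 + 195352) / (2·8) = 360224 / 16 = 22514.000

22514.000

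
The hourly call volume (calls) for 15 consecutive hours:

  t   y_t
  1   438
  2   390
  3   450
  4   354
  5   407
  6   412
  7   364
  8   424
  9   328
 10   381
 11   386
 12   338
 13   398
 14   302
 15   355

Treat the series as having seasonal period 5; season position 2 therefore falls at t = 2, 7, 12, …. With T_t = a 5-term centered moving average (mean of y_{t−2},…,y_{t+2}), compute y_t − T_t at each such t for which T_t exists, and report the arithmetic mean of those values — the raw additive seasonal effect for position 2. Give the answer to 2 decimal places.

Season position 2 occurs at t = 7, 12 (where T_t is defined).
t=7: T_7 = 387.0000; y_7 − T_7 = 364 − 387.0000 = -23.0000
t=12: T_12 = 361.0000; y_12 − T_12 = 338 − 361.0000 = -23.0000
Mean deviation: (-23.0000 + -23.0000) / 2 = -23.00

-23.00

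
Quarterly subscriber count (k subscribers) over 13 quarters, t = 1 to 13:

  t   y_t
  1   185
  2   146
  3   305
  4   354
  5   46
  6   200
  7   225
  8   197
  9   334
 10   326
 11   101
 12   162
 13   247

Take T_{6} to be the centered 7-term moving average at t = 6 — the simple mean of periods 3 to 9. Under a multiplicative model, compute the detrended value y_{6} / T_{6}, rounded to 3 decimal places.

Trend T_6 = (305 + 354 + 46 + 200 + 225 + 197 + 334) / 7 = 1661/7 = 237.28571
Ratio to trend: 200 / 237.28571 = 0.843

0.843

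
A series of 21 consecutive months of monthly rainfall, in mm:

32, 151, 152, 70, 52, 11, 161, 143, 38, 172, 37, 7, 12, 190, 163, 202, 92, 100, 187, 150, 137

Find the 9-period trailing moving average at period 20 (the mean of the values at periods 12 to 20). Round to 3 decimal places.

122.556

Sum of periods 12–20: 7 + 12 + 190 + 163 + 202 + 92 + 100 + 187 + 150 = 1103
Divide by 9: 1103 / 9 = 122.556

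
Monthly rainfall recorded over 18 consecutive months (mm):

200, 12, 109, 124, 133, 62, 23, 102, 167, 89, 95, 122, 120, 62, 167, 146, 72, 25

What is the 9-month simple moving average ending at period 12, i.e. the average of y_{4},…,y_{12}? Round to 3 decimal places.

101.889

Sum of periods 4–12: 124 + 133 + 62 + 23 + 102 + 167 + 89 + 95 + 122 = 917
Divide by 9: 917 / 9 = 101.889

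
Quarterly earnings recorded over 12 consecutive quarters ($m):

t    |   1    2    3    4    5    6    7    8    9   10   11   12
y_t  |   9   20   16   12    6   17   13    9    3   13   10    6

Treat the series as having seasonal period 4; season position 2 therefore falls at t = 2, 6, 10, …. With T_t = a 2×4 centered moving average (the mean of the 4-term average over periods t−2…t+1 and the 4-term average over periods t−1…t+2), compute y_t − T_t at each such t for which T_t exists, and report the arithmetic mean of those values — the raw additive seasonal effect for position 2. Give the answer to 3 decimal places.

Season position 2 occurs at t = 6, 10 (where T_t is defined).
t=6: T_6 = 11.62500; y_6 − T_6 = 17 − 11.62500 = 5.37500
t=10: T_10 = 8.37500; y_10 − T_10 = 13 − 8.37500 = 4.62500
Mean deviation: (5.37500 + 4.62500) / 2 = 5.000

5.000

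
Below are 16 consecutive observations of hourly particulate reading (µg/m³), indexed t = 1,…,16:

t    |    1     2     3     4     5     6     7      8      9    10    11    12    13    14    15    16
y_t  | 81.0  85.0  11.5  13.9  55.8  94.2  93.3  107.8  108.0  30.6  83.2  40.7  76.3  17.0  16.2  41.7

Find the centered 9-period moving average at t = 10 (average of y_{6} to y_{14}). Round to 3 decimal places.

72.344

Sum of periods 6–14: 94.2 + 93.3 + 107.8 + 108.0 + 30.6 + 83.2 + 40.7 + 76.3 + 17.0 = 651.1
Divide by 9: 651.1 / 9 = 72.344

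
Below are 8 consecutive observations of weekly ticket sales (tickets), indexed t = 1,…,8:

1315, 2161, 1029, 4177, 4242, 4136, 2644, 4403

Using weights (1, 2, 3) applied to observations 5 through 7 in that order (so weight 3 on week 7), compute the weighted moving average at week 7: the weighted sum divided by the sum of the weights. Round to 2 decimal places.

Weighted sum: 1·4242 + 2·4136 + 3·2644 = 4242 + 8272 + 7932 = 20446
Weight total: 1 + 2 + 3 = 6
WMA = 20446 / 6 = 3407.67

3407.67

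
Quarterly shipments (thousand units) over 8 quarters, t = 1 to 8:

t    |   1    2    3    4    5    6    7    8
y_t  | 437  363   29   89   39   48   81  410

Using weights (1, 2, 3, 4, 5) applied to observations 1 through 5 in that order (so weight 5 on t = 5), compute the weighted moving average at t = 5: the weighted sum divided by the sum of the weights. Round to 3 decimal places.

120.067

Weighted sum: 1·437 + 2·363 + 3·29 + 4·89 + 5·39 = 437 + 726 + 87 + 356 + 195 = 1801
Weight total: 1 + 2 + 3 + 4 + 5 = 15
WMA = 1801 / 15 = 120.067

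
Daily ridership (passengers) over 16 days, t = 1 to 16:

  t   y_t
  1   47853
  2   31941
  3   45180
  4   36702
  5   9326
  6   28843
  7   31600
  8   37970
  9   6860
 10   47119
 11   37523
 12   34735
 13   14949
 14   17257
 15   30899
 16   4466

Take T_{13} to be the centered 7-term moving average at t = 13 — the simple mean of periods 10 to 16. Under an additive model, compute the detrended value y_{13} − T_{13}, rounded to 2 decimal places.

-11757.86

Trend T_13 = (47119 + 37523 + 34735 + 14949 + 17257 + 30899 + 4466) / 7 = 186948/7 = 26706.8571
Detrended value: 14949 − 26706.8571 = -11757.86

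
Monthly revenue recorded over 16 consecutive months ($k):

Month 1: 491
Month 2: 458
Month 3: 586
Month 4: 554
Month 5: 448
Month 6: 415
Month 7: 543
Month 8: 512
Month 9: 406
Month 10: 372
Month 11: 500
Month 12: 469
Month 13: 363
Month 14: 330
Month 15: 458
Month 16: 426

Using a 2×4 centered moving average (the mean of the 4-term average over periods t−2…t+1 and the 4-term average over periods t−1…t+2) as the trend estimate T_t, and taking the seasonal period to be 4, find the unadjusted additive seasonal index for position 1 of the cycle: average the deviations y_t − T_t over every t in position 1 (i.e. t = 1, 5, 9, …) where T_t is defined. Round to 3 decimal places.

-47.167

Season position 1 occurs at t = 5, 9, 13 (where T_t is defined).
t=5: T_5 = 495.37500; y_5 − T_5 = 448 − 495.37500 = -47.37500
t=9: T_9 = 452.87500; y_9 − T_9 = 406 − 452.87500 = -46.87500
t=13: T_13 = 410.25000; y_13 − T_13 = 363 − 410.25000 = -47.25000
Mean deviation: (-47.37500 + -46.87500 + -47.25000) / 3 = -47.167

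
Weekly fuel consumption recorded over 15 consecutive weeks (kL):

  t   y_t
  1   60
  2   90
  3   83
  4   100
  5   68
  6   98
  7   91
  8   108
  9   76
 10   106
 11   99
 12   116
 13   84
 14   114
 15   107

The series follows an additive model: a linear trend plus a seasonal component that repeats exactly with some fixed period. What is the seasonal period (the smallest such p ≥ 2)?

First differences y_{t+1} − y_t: 30, -7, 17, -32, 30, -7, 17, -32, 30, -7, …
The difference pattern repeats every 4 terms and not for any smaller step, so p = 4.

4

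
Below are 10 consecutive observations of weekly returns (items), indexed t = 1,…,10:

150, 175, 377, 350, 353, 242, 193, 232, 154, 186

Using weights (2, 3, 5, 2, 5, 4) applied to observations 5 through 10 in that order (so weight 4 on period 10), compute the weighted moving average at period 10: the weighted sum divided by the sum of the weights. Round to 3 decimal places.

208.333

Weighted sum: 2·353 + 3·242 + 5·193 + 2·232 + 5·154 + 4·186 = 706 + 726 + 965 + 464 + 770 + 744 = 4375
Weight total: 2 + 3 + 5 + 2 + 5 + 4 = 21
WMA = 4375 / 21 = 208.333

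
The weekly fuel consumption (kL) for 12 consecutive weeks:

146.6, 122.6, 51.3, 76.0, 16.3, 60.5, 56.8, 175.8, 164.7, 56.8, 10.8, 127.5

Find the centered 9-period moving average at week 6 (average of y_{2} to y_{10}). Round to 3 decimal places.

Sum of periods 2–10: 122.6 + 51.3 + 76.0 + 16.3 + 60.5 + 56.8 + 175.8 + 164.7 + 56.8 = 780.8
Divide by 9: 780.8 / 9 = 86.756

86.756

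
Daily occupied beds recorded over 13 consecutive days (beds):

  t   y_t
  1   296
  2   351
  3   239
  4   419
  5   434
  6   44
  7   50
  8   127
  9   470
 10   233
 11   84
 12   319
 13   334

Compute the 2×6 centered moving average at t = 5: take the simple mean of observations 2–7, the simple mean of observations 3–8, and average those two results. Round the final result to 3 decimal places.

237.500

Sum over 2–7: 351 + 239 + 419 + 434 + 44 + 50 = 1537
Sum over 3–8: 239 + 419 + 434 + 44 + 50 + 127 = 1313
CMA at t=5 = (1537 + 1313) / (2·6) = 2850 / 12 = 237.500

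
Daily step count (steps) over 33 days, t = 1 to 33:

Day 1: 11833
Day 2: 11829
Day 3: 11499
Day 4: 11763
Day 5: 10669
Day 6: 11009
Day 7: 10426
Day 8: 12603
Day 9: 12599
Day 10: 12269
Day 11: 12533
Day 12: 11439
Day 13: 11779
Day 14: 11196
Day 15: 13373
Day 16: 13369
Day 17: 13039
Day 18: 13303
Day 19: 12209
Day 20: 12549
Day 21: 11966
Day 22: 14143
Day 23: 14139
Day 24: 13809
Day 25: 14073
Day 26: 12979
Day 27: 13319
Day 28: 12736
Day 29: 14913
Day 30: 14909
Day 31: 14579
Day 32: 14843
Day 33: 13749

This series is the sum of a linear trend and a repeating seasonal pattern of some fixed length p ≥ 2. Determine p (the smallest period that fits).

7

First differences y_{t+1} − y_t: -4, -330, 264, -1094, 340, -583, 2177, -4, -330, 264, -1094, 340, -583, 2177, -4, -330, …
The difference pattern repeats every 7 terms and not for any smaller step, so p = 7.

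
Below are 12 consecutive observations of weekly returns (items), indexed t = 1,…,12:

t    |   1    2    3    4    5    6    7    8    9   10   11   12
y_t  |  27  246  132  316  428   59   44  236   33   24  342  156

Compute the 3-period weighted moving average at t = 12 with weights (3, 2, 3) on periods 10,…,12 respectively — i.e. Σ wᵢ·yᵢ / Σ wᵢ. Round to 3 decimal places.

Weighted sum: 3·24 + 2·342 + 3·156 = 72 + 684 + 468 = 1224
Weight total: 3 + 2 + 3 = 8
WMA = 1224 / 8 = 153.000

153.000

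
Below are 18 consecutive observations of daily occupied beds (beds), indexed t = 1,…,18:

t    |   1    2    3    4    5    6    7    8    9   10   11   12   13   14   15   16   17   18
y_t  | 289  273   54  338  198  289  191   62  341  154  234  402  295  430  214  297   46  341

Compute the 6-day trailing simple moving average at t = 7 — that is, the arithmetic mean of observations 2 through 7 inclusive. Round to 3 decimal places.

Sum of periods 2–7: 273 + 54 + 338 + 198 + 289 + 191 = 1343
Divide by 6: 1343 / 6 = 223.833

223.833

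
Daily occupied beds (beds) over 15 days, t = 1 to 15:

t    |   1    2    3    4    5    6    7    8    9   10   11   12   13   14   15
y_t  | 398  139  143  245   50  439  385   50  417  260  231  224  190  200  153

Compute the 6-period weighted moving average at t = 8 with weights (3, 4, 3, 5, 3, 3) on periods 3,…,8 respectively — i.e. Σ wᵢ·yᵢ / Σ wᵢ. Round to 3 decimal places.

240.905

Weighted sum: 3·143 + 4·245 + 3·50 + 5·439 + 3·385 + 3·50 = 429 + 980 + 150 + 2195 + 1155 + 150 = 5059
Weight total: 3 + 4 + 3 + 5 + 3 + 3 = 21
WMA = 5059 / 21 = 240.905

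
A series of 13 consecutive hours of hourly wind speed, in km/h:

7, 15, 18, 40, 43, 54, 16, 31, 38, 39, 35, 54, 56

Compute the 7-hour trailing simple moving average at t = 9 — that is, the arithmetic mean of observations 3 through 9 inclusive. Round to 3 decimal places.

Sum of periods 3–9: 18 + 40 + 43 + 54 + 16 + 31 + 38 = 240
Divide by 7: 240 / 7 = 34.286

34.286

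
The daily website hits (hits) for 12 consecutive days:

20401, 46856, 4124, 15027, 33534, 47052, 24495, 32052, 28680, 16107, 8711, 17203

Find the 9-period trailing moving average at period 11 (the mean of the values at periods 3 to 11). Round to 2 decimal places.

Sum of periods 3–11: 4124 + 15027 + 33534 + 47052 + 24495 + 32052 + 28680 + 16107 + 8711 = 209782
Divide by 9: 209782 / 9 = 23309.11

23309.11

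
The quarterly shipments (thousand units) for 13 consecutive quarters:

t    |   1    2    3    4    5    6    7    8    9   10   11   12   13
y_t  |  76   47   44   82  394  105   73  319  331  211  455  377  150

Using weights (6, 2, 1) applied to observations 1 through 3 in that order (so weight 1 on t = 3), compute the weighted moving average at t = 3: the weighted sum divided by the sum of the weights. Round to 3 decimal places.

66.000

Weighted sum: 6·76 + 2·47 + 1·44 = 456 + 94 + 44 = 594
Weight total: 6 + 2 + 1 = 9
WMA = 594 / 9 = 66.000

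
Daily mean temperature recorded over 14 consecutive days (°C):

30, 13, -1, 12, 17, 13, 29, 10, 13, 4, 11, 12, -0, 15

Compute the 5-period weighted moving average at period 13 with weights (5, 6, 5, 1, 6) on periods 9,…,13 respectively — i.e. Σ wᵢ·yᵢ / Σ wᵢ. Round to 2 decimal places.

6.78

Weighted sum: 5·13 + 6·4 + 5·11 + 1·12 + 6·-0 = 65 + 24 + 55 + 12 + 0 = 156
Weight total: 5 + 6 + 5 + 1 + 6 = 23
WMA = 156 / 23 = 6.78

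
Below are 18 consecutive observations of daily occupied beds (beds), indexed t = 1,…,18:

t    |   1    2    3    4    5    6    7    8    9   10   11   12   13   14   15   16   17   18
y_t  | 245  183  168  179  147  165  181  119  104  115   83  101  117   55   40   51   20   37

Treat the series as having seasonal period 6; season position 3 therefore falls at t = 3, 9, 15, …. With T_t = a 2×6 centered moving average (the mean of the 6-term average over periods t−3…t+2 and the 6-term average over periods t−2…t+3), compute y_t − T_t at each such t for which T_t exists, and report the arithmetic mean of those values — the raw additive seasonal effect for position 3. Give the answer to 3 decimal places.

Season position 3 occurs at t = 9, 15 (where T_t is defined).
t=9: T_9 = 122.50000; y_9 − T_9 = 104 − 122.50000 = -18.50000
t=15: T_15 = 58.66667; y_15 − T_15 = 40 − 58.66667 = -18.66667
Mean deviation: (-18.50000 + -18.66667) / 2 = -18.583

-18.583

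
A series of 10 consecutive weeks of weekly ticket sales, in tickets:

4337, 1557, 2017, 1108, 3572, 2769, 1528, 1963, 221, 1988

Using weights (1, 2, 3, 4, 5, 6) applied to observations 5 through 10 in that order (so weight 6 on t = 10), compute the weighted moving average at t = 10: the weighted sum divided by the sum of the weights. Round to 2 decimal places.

1646.62

Weighted sum: 1·3572 + 2·2769 + 3·1528 + 4·1963 + 5·221 + 6·1988 = 3572 + 5538 + 4584 + 7852 + 1105 + 11928 = 34579
Weight total: 1 + 2 + 3 + 4 + 5 + 6 = 21
WMA = 34579 / 21 = 1646.62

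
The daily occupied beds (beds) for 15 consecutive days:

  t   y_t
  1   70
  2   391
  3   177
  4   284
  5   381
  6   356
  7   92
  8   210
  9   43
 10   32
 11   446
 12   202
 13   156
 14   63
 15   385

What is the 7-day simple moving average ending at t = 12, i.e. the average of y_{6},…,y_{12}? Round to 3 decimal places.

197.286

Sum of periods 6–12: 356 + 92 + 210 + 43 + 32 + 446 + 202 = 1381
Divide by 7: 1381 / 7 = 197.286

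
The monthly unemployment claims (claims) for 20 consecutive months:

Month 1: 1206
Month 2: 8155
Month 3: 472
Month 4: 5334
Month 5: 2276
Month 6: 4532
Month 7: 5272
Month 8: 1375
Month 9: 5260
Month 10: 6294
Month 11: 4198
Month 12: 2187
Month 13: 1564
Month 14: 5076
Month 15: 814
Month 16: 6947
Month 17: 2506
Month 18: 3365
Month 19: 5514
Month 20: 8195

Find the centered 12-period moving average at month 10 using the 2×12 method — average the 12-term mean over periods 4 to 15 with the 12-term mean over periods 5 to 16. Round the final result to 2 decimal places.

Sum over 4–15: 5334 + 2276 + 4532 + 5272 + 1375 + 5260 + 6294 + 4198 + 2187 + 1564 + 5076 + 814 = 44182
Sum over 5–16: 2276 + 4532 + 5272 + 1375 + 5260 + 6294 + 4198 + 2187 + 1564 + 5076 + 814 + 6947 = 45795
CMA at t=10 = (44182 + 45795) / (2·12) = 89977 / 24 = 3749.04

3749.04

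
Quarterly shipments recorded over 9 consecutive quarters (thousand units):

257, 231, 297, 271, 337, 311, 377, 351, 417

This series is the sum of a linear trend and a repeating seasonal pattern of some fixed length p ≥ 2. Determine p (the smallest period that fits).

2

First differences y_{t+1} − y_t: -26, 66, -26, 66, -26, 66, …
The difference pattern repeats every 2 terms and not for any smaller step, so p = 2.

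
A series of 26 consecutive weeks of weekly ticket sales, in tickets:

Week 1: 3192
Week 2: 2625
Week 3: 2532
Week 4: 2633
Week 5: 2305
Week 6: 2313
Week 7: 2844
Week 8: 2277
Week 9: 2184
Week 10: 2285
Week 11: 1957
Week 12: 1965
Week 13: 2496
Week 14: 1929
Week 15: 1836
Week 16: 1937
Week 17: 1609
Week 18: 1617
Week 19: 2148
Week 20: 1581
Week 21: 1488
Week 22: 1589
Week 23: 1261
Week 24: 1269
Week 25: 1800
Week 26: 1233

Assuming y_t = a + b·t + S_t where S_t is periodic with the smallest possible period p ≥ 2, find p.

6

First differences y_{t+1} − y_t: -567, -93, 101, -328, 8, 531, -567, -93, 101, -328, 8, 531, -567, -93, …
The difference pattern repeats every 6 terms and not for any smaller step, so p = 6.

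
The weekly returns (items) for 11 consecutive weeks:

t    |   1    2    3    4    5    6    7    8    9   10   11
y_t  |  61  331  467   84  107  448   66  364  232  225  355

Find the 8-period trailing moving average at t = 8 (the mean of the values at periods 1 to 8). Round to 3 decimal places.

241.000

Sum of periods 1–8: 61 + 331 + 467 + 84 + 107 + 448 + 66 + 364 = 1928
Divide by 8: 1928 / 8 = 241.000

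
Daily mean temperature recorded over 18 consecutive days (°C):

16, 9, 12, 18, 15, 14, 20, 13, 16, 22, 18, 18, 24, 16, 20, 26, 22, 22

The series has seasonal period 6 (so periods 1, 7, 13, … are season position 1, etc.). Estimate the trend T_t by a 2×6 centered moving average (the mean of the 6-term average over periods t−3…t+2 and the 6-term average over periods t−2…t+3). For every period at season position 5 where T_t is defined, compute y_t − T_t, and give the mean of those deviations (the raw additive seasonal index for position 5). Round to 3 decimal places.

Season position 5 occurs at t = 5, 11 (where T_t is defined).
t=5: T_5 = 15.00000; y_5 − T_5 = 15 − 15.00000 = 0.00000
t=11: T_11 = 18.75000; y_11 − T_11 = 18 − 18.75000 = -0.75000
Mean deviation: (0.00000 + -0.75000) / 2 = -0.375

-0.375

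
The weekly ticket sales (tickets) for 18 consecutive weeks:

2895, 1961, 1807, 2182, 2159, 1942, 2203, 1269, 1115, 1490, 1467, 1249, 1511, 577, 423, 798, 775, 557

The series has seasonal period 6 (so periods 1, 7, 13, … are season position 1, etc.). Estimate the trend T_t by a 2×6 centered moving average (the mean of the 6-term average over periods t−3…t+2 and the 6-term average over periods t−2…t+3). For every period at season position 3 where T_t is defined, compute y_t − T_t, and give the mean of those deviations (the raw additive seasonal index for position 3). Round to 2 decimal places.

-408.21

Season position 3 occurs at t = 9, 15 (where T_t is defined).
t=9: T_9 = 1523.2500; y_9 − T_9 = 1115 − 1523.2500 = -408.2500
t=15: T_15 = 831.1667; y_15 − T_15 = 423 − 831.1667 = -408.1667
Mean deviation: (-408.2500 + -408.1667) / 2 = -408.21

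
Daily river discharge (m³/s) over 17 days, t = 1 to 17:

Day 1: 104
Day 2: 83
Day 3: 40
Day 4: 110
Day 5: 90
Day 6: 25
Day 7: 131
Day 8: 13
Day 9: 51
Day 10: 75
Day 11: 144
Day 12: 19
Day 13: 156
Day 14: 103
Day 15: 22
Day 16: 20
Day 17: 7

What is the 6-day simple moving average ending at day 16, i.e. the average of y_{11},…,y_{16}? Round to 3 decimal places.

Sum of periods 11–16: 144 + 19 + 156 + 103 + 22 + 20 = 464
Divide by 6: 464 / 6 = 77.333

77.333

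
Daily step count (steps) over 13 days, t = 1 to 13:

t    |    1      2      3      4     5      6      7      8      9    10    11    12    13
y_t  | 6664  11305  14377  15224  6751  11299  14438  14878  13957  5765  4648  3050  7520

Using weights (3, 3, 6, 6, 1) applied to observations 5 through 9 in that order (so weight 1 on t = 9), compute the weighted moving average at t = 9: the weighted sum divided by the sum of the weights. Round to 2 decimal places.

Weighted sum: 3·6751 + 3·11299 + 6·14438 + 6·14878 + 1·13957 = 20253 + 33897 + 86628 + 89268 + 13957 = 244003
Weight total: 3 + 3 + 6 + 6 + 1 = 19
WMA = 244003 / 19 = 12842.26

12842.26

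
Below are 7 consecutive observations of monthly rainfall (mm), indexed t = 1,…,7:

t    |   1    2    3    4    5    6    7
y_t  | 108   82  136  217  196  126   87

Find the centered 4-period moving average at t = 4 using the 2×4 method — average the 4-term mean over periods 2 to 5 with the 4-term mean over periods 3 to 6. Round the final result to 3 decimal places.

163.250

Sum over 2–5: 82 + 136 + 217 + 196 = 631
Sum over 3–6: 136 + 217 + 196 + 126 = 675
CMA at t=4 = (631 + 675) / (2·4) = 1306 / 8 = 163.250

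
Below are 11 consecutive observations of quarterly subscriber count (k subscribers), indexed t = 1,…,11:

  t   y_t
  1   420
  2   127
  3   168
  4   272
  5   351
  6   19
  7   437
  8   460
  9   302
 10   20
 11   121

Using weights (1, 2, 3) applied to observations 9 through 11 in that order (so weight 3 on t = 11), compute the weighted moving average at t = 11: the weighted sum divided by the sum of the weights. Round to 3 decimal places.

Weighted sum: 1·302 + 2·20 + 3·121 = 302 + 40 + 363 = 705
Weight total: 1 + 2 + 3 = 6
WMA = 705 / 6 = 117.500

117.500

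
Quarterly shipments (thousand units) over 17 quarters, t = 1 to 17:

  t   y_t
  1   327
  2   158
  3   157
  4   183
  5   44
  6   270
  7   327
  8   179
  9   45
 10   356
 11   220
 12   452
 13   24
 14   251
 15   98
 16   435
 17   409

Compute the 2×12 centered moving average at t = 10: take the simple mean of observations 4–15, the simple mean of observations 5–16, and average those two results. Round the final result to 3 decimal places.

214.583

Sum over 4–15: 183 + 44 + 270 + 327 + 179 + 45 + 356 + 220 + 452 + 24 + 251 + 98 = 2449
Sum over 5–16: 44 + 270 + 327 + 179 + 45 + 356 + 220 + 452 + 24 + 251 + 98 + 435 = 2701
CMA at t=10 = (2449 + 2701) / (2·12) = 5150 / 24 = 214.583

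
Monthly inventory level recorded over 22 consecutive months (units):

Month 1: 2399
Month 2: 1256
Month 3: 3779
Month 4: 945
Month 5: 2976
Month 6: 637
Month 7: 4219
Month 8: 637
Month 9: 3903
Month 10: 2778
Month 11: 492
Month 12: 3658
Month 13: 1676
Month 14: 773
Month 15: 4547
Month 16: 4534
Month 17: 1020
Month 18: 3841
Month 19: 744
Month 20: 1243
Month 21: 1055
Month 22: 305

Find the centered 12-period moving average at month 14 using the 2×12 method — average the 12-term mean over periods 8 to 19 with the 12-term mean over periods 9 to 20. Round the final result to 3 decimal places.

Sum over 8–19: 637 + 3903 + 2778 + 492 + 3658 + 1676 + 773 + 4547 + 4534 + 1020 + 3841 + 744 = 28603
Sum over 9–20: 3903 + 2778 + 492 + 3658 + 1676 + 773 + 4547 + 4534 + 1020 + 3841 + 744 + 1243 = 29209
CMA at t=14 = (28603 + 29209) / (2·12) = 57812 / 24 = 2408.833

2408.833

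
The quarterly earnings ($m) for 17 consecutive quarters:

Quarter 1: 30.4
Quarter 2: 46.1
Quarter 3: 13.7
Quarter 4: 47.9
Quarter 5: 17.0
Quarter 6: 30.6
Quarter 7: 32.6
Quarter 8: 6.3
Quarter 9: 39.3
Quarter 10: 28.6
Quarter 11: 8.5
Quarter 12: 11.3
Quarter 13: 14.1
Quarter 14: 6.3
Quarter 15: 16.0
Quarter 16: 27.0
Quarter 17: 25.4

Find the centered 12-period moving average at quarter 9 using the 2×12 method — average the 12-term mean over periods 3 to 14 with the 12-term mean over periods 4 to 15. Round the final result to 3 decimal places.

21.446

Sum over 3–14: 13.7 + 47.9 + 17.0 + 30.6 + 32.6 + 6.3 + 39.3 + 28.6 + 8.5 + 11.3 + 14.1 + 6.3 = 256.2
Sum over 4–15: 47.9 + 17.0 + 30.6 + 32.6 + 6.3 + 39.3 + 28.6 + 8.5 + 11.3 + 14.1 + 6.3 + 16.0 = 258.5
CMA at t=9 = (256.2 + 258.5) / (2·12) = 514.7 / 24 = 21.446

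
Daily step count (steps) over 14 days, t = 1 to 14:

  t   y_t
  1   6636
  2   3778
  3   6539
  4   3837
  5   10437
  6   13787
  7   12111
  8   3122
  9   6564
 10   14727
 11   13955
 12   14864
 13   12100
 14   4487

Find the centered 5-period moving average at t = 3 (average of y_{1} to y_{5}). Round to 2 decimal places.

Sum of periods 1–5: 6636 + 3778 + 6539 + 3837 + 10437 = 31227
Divide by 5: 31227 / 5 = 6245.40

6245.40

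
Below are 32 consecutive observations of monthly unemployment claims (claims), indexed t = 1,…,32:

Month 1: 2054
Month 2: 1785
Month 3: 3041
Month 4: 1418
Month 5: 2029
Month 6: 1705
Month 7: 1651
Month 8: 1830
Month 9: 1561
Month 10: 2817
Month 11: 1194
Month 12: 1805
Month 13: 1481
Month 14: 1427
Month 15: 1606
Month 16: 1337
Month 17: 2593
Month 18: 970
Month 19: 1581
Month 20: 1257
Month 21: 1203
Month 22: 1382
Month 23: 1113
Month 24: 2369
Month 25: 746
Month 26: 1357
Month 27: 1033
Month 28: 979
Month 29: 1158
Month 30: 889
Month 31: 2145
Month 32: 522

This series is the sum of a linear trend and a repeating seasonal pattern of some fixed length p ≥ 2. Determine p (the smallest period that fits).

7

First differences y_{t+1} − y_t: -269, 1256, -1623, 611, -324, -54, 179, -269, 1256, -1623, 611, -324, -54, 179, -269, 1256, …
The difference pattern repeats every 7 terms and not for any smaller step, so p = 7.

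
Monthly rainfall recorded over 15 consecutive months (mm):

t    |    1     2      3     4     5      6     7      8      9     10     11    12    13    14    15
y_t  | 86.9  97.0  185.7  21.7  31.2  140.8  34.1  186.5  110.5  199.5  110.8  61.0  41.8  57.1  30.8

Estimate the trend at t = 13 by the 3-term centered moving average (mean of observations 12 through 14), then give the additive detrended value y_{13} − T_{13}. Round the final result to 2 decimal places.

Trend T_13 = (61.0 + 41.8 + 57.1) / 3 = 159.9/3 = 53.3000
Detrended value: 41.8 − 53.3000 = -11.50

-11.50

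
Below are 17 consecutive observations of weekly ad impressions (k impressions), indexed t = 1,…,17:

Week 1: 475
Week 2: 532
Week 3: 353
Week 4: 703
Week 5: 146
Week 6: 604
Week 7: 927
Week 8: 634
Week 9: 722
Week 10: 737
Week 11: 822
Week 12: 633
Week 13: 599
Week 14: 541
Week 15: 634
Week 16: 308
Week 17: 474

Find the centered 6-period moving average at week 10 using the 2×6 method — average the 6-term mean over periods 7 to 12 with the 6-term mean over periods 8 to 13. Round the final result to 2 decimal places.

Sum over 7–12: 927 + 634 + 722 + 737 + 822 + 633 = 4475
Sum over 8–13: 634 + 722 + 737 + 822 + 633 + 599 = 4147
CMA at t=10 = (4475 + 4147) / (2·6) = 8622 / 12 = 718.50

718.50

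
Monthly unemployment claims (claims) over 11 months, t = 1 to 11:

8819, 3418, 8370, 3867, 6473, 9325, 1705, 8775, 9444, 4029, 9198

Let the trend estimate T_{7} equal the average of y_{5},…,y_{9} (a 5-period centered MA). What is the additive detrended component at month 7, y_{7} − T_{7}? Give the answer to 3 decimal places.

Trend T_7 = (6473 + 9325 + 1705 + 8775 + 9444) / 5 = 35722/5 = 7144.40000
Detrended value: 1705 − 7144.40000 = -5439.400

-5439.400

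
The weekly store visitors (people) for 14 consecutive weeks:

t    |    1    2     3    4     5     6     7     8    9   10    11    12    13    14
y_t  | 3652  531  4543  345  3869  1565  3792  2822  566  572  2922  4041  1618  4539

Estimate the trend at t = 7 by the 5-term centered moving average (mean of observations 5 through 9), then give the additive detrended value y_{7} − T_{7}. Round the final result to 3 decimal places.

Trend T_7 = (3869 + 1565 + 3792 + 2822 + 566) / 5 = 12614/5 = 2522.80000
Detrended value: 3792 − 2522.80000 = 1269.200

1269.200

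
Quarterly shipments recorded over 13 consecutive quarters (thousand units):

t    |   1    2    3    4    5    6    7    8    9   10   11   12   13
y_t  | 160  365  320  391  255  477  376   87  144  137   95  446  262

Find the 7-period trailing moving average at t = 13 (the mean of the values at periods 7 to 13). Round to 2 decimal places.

Sum of periods 7–13: 376 + 87 + 144 + 137 + 95 + 446 + 262 = 1547
Divide by 7: 1547 / 7 = 221.00

221.00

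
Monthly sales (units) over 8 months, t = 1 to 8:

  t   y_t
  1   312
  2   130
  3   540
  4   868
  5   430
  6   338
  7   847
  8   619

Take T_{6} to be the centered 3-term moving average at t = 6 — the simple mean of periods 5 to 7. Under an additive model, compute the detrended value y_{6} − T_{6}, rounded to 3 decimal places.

-200.333

Trend T_6 = (430 + 338 + 847) / 3 = 1615/3 = 538.33333
Detrended value: 338 − 538.33333 = -200.333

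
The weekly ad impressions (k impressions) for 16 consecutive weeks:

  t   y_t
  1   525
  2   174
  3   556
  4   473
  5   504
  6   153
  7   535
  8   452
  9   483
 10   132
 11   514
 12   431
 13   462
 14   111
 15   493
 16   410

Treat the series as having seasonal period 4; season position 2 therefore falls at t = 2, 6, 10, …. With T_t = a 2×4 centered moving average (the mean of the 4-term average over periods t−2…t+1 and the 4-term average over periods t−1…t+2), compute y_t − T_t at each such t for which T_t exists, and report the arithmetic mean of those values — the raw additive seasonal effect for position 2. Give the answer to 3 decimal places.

-260.625

Season position 2 occurs at t = 6, 10, 14 (where T_t is defined).
t=6: T_6 = 413.62500; y_6 − T_6 = 153 − 413.62500 = -260.62500
t=10: T_10 = 392.62500; y_10 − T_10 = 132 − 392.62500 = -260.62500
t=14: T_14 = 371.62500; y_14 − T_14 = 111 − 371.62500 = -260.62500
Mean deviation: (-260.62500 + -260.62500 + -260.62500) / 3 = -260.625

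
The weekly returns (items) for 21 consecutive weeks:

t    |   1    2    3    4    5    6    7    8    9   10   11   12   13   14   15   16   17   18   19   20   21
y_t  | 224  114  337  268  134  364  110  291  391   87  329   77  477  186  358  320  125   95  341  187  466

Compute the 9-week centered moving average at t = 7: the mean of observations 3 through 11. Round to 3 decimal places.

256.778

Sum of periods 3–11: 337 + 268 + 134 + 364 + 110 + 291 + 391 + 87 + 329 = 2311
Divide by 9: 2311 / 9 = 256.778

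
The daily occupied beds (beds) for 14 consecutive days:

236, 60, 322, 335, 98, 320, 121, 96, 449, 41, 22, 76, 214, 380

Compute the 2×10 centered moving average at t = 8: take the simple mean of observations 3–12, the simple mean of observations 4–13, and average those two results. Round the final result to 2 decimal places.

Sum over 3–12: 322 + 335 + 98 + 320 + 121 + 96 + 449 + 41 + 22 + 76 = 1880
Sum over 4–13: 335 + 98 + 320 + 121 + 96 + 449 + 41 + 22 + 76 + 214 = 1772
CMA at t=8 = (1880 + 1772) / (2·10) = 3652 / 20 = 182.60

182.60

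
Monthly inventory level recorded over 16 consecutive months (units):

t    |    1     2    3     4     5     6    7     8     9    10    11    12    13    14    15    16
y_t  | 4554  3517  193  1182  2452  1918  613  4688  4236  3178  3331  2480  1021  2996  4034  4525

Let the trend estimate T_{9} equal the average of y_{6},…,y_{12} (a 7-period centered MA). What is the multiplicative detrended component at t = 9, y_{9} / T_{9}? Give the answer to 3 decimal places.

Trend T_9 = (1918 + 613 + 4688 + 4236 + 3178 + 3331 + 2480) / 7 = 20444/7 = 2920.57143
Ratio to trend: 4236 / 2920.57143 = 1.450

1.450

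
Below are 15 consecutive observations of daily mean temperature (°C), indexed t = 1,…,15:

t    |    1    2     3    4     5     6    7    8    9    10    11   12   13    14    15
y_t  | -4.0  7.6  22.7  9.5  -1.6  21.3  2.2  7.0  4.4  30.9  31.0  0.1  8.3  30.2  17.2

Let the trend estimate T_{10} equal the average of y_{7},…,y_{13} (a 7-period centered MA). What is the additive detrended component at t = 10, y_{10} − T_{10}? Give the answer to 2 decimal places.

Trend T_10 = (2.2 + 7.0 + 4.4 + 30.9 + 31.0 + 0.1 + 8.3) / 7 = 83.9/7 = 11.9857
Detrended value: 30.9 − 11.9857 = 18.91

18.91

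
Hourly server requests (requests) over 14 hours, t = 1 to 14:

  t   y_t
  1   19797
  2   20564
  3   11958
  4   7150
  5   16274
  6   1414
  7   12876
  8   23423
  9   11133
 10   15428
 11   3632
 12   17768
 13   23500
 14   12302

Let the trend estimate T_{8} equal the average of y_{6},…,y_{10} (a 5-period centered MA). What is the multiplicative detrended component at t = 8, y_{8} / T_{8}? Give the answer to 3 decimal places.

1.822

Trend T_8 = (1414 + 12876 + 23423 + 11133 + 15428) / 5 = 64274/5 = 12854.80000
Ratio to trend: 23423 / 12854.80000 = 1.822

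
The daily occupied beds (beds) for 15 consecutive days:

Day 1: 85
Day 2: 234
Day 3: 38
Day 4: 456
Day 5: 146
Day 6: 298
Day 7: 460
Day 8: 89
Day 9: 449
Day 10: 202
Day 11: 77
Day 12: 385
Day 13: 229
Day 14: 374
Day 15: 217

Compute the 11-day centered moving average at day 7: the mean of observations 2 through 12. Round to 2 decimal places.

Sum of periods 2–12: 234 + 38 + 456 + 146 + 298 + 460 + 89 + 449 + 202 + 77 + 385 = 2834
Divide by 11: 2834 / 11 = 257.64

257.64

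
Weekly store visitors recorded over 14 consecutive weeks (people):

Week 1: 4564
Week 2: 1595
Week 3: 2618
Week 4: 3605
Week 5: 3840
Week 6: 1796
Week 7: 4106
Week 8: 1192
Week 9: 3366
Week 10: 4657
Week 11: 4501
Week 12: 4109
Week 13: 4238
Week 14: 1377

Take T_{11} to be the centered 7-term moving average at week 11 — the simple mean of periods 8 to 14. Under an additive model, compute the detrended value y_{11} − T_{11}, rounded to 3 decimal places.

1152.429

Trend T_11 = (1192 + 3366 + 4657 + 4501 + 4109 + 4238 + 1377) / 7 = 23440/7 = 3348.57143
Detrended value: 4501 − 3348.57143 = 1152.429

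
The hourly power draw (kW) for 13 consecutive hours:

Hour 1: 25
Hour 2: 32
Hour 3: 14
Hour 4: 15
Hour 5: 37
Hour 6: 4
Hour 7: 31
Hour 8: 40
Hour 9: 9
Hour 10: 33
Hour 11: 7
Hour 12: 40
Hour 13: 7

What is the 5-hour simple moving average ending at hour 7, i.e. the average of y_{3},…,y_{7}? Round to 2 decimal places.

20.20

Sum of periods 3–7: 14 + 15 + 37 + 4 + 31 = 101
Divide by 5: 101 / 5 = 20.20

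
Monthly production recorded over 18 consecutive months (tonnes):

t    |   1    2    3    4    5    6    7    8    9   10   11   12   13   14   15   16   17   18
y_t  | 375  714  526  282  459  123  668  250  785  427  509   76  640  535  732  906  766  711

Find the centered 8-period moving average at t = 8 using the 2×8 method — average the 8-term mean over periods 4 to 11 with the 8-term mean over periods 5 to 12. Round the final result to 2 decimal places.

425.00

Sum over 4–11: 282 + 459 + 123 + 668 + 250 + 785 + 427 + 509 = 3503
Sum over 5–12: 459 + 123 + 668 + 250 + 785 + 427 + 509 + 76 = 3297
CMA at t=8 = (3503 + 3297) / (2·8) = 6800 / 16 = 425.00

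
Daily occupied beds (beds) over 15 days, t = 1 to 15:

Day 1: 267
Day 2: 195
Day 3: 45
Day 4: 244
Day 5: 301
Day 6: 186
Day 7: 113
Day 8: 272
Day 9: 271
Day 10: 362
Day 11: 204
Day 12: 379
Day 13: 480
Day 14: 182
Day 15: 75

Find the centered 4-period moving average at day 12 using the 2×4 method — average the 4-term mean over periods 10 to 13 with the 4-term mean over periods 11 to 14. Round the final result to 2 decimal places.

333.75

Sum over 10–13: 362 + 204 + 379 + 480 = 1425
Sum over 11–14: 204 + 379 + 480 + 182 = 1245
CMA at t=12 = (1425 + 1245) / (2·4) = 2670 / 8 = 333.75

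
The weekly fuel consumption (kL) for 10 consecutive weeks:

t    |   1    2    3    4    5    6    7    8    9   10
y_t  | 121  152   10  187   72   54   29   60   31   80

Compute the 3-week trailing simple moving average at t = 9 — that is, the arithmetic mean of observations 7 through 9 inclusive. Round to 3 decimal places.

40.000

Sum of periods 7–9: 29 + 60 + 31 = 120
Divide by 3: 120 / 3 = 40.000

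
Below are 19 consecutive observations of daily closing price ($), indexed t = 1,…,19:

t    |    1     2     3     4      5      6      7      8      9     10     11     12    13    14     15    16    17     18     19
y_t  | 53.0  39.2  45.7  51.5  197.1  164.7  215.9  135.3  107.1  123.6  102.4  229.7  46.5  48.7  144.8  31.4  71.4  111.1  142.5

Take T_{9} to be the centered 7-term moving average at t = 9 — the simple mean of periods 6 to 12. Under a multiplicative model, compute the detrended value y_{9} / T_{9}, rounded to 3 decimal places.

0.695

Trend T_9 = (164.7 + 215.9 + 135.3 + 107.1 + 123.6 + 102.4 + 229.7) / 7 = 1078.7/7 = 154.10000
Ratio to trend: 107.1 / 154.10000 = 0.695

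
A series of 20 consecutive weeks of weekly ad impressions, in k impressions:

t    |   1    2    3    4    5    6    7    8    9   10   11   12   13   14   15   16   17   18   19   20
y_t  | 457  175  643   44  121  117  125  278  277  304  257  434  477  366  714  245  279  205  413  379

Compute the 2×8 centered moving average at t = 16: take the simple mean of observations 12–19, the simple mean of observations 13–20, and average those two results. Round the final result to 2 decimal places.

388.19

Sum over 12–19: 434 + 477 + 366 + 714 + 245 + 279 + 205 + 413 = 3133
Sum over 13–20: 477 + 366 + 714 + 245 + 279 + 205 + 413 + 379 = 3078
CMA at t=16 = (3133 + 3078) / (2·8) = 6211 / 16 = 388.19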